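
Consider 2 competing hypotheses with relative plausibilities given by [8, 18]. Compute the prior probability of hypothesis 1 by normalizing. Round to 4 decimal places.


Sum of weights = 8 + 18 = 26
Normalized prior for H1 = 8 / 26
= 0.3077

0.3077


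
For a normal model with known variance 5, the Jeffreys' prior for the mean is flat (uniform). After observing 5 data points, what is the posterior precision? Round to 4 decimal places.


Jeffreys' prior for normal mean (known variance) is flat.
Prior precision = 0.
Posterior precision = prior_prec + n/sigma^2 = 0 + 5/5
= 1.0

1.0


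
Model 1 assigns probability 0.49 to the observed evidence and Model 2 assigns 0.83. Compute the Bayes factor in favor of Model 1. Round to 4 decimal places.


BF = P(data|M1) / P(data|M2)
= 0.49 / 0.83 = 0.5904

0.5904


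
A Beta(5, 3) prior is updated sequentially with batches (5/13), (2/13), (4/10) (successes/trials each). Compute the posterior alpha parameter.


Sequential conjugate updating is equivalent to a single batch update.
Total successes across all batches = 11
alpha_posterior = alpha_prior + total_successes = 5 + 11
= 16

16


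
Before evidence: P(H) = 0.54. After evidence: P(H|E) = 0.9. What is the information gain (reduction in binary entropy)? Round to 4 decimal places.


Prior entropy = 0.9954
Posterior entropy = 0.469
Information gain = 0.9954 - 0.469 = 0.5264

0.5264


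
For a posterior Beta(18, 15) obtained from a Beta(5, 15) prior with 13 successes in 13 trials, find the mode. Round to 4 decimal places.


Mode = (alpha - 1) / (alpha + beta - 2)
= 17 / 31
= 0.5484

0.5484


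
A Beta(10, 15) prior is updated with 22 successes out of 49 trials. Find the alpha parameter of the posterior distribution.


In the Beta-Binomial conjugate update:
alpha_post = alpha_prior + successes
= 10 + 22
= 32

32


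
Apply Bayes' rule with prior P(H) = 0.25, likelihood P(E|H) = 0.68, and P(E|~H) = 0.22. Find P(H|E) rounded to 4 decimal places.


Step 1: Compute marginal P(E) = P(E|H)P(H) + P(E|~H)P(~H)
= 0.68*0.25 + 0.22*0.75 = 0.335
Step 2: P(H|E) = P(E|H)P(H)/P(E) = 0.17/0.335
= 0.5075

0.5075


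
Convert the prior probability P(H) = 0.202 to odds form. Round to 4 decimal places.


P(not H) = 1 - 0.202 = 0.798
Odds = 0.202 / 0.798 = 0.2531

0.2531


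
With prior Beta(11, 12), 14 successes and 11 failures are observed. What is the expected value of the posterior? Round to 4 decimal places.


Posterior = Beta(25, 23)
E[theta] = alpha/(alpha+beta)
= 25/48 = 0.5208

0.5208


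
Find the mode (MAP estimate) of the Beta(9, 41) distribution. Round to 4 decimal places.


For Beta(a,b) with a,b > 1:
Mode = (a-1)/(a+b-2) = (9-1)/(50-2)
= 8/48 = 0.1667

0.1667


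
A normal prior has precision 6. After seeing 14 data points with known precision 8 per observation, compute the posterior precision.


In the conjugate normal model, precisions add:
tau_posterior = tau_prior + n * tau_data
= 6 + 14*8 = 118

118


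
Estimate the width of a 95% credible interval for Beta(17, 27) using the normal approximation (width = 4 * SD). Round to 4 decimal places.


For Beta(a,b): Var = ab/((a+b)^2(a+b+1))
Var = 0.0053, SD = 0.0726
Approximate 95% CI width = 4 * 0.0726 = 0.2903

0.2903


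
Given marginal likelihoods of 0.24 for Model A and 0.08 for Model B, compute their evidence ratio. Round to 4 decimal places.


Ratio = ML(A) / ML(B) = 0.24/0.08
= 3.0

3.0


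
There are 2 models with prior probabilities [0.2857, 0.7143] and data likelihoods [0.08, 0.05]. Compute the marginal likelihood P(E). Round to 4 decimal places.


P(E) = sum over models of P(M_i) * P(E|M_i)
= 0.2857*0.08 + 0.7143*0.05
= 0.0586

0.0586


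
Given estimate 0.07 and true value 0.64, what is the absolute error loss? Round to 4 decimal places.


Absolute error = |estimate - true|
= |-0.57| = 0.57

0.57


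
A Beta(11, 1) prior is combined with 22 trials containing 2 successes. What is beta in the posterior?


In conjugate updating:
beta_posterior = beta_prior + (n - k)
= 1 + (22 - 2)
= 1 + 20 = 21

21


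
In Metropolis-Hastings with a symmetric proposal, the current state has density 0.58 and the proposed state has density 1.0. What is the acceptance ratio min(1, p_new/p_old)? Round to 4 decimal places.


Ratio = p_new / p_old = 1.0 / 0.58 = 1.7241
Acceptance = min(1, 1.7241) = 1.0

1.0


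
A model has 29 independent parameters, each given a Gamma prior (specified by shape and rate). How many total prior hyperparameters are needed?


Each Gamma prior needs 2 hyperparameters (shape and rate).
Total = 2 * 29 = 58

58


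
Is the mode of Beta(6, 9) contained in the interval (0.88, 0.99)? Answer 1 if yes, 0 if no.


Mode = (a-1)/(a+b-2) = 5/13 = 0.3846
Interval: (0.88, 0.99)
Contains mode? 0

0


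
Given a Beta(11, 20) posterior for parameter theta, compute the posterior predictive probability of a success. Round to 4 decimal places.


For a Beta-Bernoulli model, the predictive probability is the mean:
P(success) = 11/(11+20) = 11/31 = 0.3548

0.3548


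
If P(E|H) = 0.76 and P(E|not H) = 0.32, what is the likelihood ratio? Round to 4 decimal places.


Likelihood ratio = P(E|H) / P(E|not H)
= 0.76 / 0.32
= 2.375

2.375


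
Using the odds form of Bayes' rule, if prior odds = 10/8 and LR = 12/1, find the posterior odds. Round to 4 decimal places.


Bayes' rule in odds form: posterior odds = prior odds * LR
= (10 * 12) / (8 * 1)
= 120/8 = 15.0

15.0


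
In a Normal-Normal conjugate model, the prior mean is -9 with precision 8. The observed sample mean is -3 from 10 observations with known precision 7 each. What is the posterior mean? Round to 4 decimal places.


Posterior precision = tau0 + n*tau = 8 + 10*7 = 78
Posterior mean = (tau0*mu0 + n*tau*xbar) / posterior_precision
= (8*-9 + 10*7*-3) / 78
= -282 / 78 = -3.6154

-3.6154


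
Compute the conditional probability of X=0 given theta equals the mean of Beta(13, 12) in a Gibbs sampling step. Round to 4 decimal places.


Mean of Beta(13, 12) = 0.52
P(X=0 | theta=0.52) = 0.48

0.48


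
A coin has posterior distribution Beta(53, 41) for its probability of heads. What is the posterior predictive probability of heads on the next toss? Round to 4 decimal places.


Posterior predictive = E[theta] = alpha/(alpha+beta)
= 53/94
= 0.5638

0.5638


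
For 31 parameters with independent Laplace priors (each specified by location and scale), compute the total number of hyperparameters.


A Laplace prior has 2 hyperparameters per parameter.
Total = 31 * 2 = 62

62


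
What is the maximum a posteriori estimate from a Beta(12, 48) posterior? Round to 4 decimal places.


The MAP estimate equals the mode of the distribution.
Mode of Beta(a,b) = (a-1)/(a+b-2)
= 11/58
= 0.1897

0.1897


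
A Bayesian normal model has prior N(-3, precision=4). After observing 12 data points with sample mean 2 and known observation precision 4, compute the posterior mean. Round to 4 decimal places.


Posterior mean = (prior_precision * prior_mean + n * data_precision * data_mean) / (prior_precision + n * data_precision)
Numerator = 4*-3 + 12*4*2 = 84
Denominator = 4 + 12*4 = 52
Posterior mean = 1.6154

1.6154


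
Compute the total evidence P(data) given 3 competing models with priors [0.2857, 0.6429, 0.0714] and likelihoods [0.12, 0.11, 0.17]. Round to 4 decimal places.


Marginal likelihood = sum P(model_i) * P(data|model_i)
Model 1: 0.2857 * 0.12 = 0.0343
Model 2: 0.6429 * 0.11 = 0.0707
Model 3: 0.0714 * 0.17 = 0.0121
Total = 0.1171

0.1171


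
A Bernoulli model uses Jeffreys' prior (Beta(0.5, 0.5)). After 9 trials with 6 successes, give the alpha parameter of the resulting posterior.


Posterior = Beta(prior_alpha + successes, prior_beta + failures)
= Beta(0.5 + 6, 0.5 + 3)
Posterior alpha = 0.5 + k = 0.5 + 6 = 6.5

6.5


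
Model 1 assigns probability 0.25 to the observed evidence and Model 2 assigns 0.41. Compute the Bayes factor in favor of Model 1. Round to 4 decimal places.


BF = P(data|M1) / P(data|M2)
= 0.25 / 0.41 = 0.6098

0.6098


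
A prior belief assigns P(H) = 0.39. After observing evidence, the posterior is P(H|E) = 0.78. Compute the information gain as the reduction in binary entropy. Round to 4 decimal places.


H(prior) = -0.39*log2(0.39) - 0.61*log2(0.61)
= 0.9648
H(post) = -0.78*log2(0.78) - 0.22*log2(0.22)
= 0.7602
IG = 0.9648 - 0.7602 = 0.2046

0.2046


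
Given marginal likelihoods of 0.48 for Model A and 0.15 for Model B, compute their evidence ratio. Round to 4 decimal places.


Ratio = ML(A) / ML(B) = 0.48/0.15
= 3.2

3.2


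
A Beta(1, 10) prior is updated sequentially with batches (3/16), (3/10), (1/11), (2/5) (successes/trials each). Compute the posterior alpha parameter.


Sequential conjugate updating is equivalent to a single batch update.
Total successes across all batches = 9
alpha_posterior = alpha_prior + total_successes = 1 + 9
= 10

10


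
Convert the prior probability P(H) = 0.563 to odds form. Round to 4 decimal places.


P(not H) = 1 - 0.563 = 0.437
Odds = 0.563 / 0.437 = 1.2883

1.2883


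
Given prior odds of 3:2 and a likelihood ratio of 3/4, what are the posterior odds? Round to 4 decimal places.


Posterior odds = prior odds * LR
Prior odds = 3/2 = 1.5
LR = 3/4 = 0.75
Posterior odds = 1.5 * 0.75 = 1.125

1.125


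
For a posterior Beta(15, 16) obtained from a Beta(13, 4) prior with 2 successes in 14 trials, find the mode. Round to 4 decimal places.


Mode = (alpha - 1) / (alpha + beta - 2)
= 14 / 29
= 0.4828

0.4828


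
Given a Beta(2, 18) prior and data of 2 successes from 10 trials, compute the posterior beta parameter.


Number of failures = 10 - 2 = 8
Posterior beta = 18 + 8 = 26

26


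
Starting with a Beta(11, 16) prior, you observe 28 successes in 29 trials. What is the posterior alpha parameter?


For a Beta-Binomial conjugate model:
Posterior alpha = prior alpha + number of successes
= 11 + 28 = 39

39


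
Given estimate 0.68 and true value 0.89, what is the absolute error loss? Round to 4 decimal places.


Absolute error = |estimate - true|
= |-0.21| = 0.21

0.21


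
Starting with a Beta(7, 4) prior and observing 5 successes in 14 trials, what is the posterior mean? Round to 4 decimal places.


Posterior parameters: alpha = 7 + 5 = 12
beta = 4 + 9 = 13
Posterior mean = alpha / (alpha + beta) = 12 / 25
= 0.48

0.48


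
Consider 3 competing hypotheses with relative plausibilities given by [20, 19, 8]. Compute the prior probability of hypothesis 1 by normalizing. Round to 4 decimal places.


Sum of weights = 20 + 19 + 8 = 47
Normalized prior for H1 = 20 / 47
= 0.4255

0.4255


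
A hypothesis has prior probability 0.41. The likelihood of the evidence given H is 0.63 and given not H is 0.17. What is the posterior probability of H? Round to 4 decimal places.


Using Bayes' theorem:
P(E) = 0.41 * 0.63 + 0.59 * 0.17
P(E) = 0.3586
P(H|E) = (0.41 * 0.63) / 0.3586 = 0.7203

0.7203


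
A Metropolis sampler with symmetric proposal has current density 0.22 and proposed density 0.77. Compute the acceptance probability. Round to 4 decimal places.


For symmetric proposals, acceptance = min(1, pi(x*)/pi(x))
= min(1, 0.77/0.22)
= min(1, 3.5) = 1.0

1.0


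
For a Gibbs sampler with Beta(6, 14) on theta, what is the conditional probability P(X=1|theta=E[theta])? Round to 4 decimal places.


E[theta] = 6/(6+14) = 0.3
P(X=1|theta) = theta = 0.3

0.3


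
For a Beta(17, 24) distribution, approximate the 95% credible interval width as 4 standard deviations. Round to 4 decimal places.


Variance of Beta(a,b) = ab / ((a+b)^2 * (a+b+1))
= 17*24 / ((41)^2 * 42)
= 0.0058
SD = sqrt(0.0058) = 0.076
Width = 4 * SD = 0.3041

0.3041


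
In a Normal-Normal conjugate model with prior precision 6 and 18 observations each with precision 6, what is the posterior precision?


Posterior precision = prior precision + n * observation precision
= 6 + 18 * 6
= 6 + 108 = 114

114


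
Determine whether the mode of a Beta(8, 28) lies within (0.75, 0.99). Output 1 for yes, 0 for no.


First find the mode: (a-1)/(a+b-2) = 0.2059
Is 0.2059 in (0.75, 0.99)? 0

0


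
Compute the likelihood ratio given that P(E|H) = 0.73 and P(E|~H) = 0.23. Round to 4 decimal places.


LR = P(E|H) / P(E|~H)
= 0.73 / 0.23 = 3.1739

3.1739


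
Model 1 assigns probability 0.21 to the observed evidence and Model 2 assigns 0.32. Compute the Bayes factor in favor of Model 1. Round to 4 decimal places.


BF = P(data|M1) / P(data|M2)
= 0.21 / 0.32 = 0.6562

0.6562


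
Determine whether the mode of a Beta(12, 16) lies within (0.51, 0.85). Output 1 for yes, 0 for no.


First find the mode: (a-1)/(a+b-2) = 0.4231
Is 0.4231 in (0.51, 0.85)? 0

0


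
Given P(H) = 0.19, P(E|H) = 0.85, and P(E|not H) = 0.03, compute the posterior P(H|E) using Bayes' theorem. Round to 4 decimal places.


By Bayes' theorem: P(H|E) = P(E|H)*P(H) / P(E)
P(E) = P(E|H)*P(H) + P(E|not H)*P(not H)
P(E) = 0.85*0.19 + 0.03*0.81 = 0.1858
P(H|E) = 0.85*0.19 / 0.1858 = 0.8692

0.8692


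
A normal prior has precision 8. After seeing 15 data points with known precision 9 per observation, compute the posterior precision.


In the conjugate normal model, precisions add:
tau_posterior = tau_prior + n * tau_data
= 8 + 15*9 = 143

143


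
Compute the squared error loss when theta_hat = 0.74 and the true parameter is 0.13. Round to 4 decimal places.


L = (theta_hat - theta_true)^2
= (0.74 - 0.13)^2
= 0.61^2 = 0.3721

0.3721


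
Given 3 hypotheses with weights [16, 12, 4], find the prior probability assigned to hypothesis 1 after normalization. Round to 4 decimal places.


To normalize, divide each weight by the sum of all weights.
Sum = 32
Prior(H1) = 16/32 = 0.5

0.5


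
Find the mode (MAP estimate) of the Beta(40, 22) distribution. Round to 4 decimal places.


For Beta(a,b) with a,b > 1:
Mode = (a-1)/(a+b-2) = (40-1)/(62-2)
= 39/60 = 0.65

0.65


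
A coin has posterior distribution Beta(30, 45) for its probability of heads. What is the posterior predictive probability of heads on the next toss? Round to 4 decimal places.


Posterior predictive = E[theta] = alpha/(alpha+beta)
= 30/75
= 0.4

0.4


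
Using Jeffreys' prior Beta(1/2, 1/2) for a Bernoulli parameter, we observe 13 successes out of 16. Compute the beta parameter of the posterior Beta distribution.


Conjugate update: Beta(0.5 + k, 0.5 + n - k).
k = 13, n - k = 3
Posterior beta = 0.5 + (n - k) = 0.5 + 3 = 3.5

3.5


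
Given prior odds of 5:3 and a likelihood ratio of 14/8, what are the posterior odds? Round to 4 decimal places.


Posterior odds = prior odds * LR
Prior odds = 5/3 = 1.6667
LR = 14/8 = 1.75
Posterior odds = 1.6667 * 1.75 = 2.9167

2.9167


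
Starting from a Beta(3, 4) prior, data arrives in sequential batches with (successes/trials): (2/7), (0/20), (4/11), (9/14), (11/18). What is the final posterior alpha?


In sequential Bayesian updating, we sum all successes.
Total successes = 26
Final alpha = 3 + 26 = 29

29


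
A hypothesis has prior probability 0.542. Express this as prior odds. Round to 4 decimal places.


Odds = P(H) / P(not H) = 0.542 / 0.458
= 1.1834

1.1834


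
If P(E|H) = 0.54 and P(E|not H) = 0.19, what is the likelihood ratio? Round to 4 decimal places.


Likelihood ratio = P(E|H) / P(E|not H)
= 0.54 / 0.19
= 2.8421

2.8421


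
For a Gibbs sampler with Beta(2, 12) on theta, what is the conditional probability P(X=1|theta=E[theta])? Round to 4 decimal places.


E[theta] = 2/(2+12) = 0.1429
P(X=1|theta) = theta = 0.1429

0.1429


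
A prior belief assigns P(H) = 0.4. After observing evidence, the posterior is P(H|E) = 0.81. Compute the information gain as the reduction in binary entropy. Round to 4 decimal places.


H(prior) = -0.4*log2(0.4) - 0.6*log2(0.6)
= 0.971
H(post) = -0.81*log2(0.81) - 0.19*log2(0.19)
= 0.7015
IG = 0.971 - 0.7015 = 0.2695

0.2695


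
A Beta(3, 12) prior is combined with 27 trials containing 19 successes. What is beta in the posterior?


In conjugate updating:
beta_posterior = beta_prior + (n - k)
= 12 + (27 - 19)
= 12 + 8 = 20

20


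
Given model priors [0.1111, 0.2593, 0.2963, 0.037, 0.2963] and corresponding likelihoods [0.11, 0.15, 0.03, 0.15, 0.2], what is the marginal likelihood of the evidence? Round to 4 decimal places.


P(E) = sum_i P(M_i) P(E|M_i)
= 0.0122 + 0.0389 + 0.0089 + 0.0055 + 0.0593
= 0.1248

0.1248


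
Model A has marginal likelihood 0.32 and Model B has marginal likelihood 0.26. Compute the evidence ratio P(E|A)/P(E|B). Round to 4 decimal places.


Evidence ratio = P(E|A) / P(E|B)
= 0.32 / 0.26
= 1.2308

1.2308


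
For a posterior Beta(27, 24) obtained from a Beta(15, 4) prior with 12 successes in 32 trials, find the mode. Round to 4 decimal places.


Mode = (alpha - 1) / (alpha + beta - 2)
= 26 / 49
= 0.5306

0.5306


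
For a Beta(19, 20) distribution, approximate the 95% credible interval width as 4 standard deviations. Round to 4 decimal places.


Variance of Beta(a,b) = ab / ((a+b)^2 * (a+b+1))
= 19*20 / ((39)^2 * 40)
= 0.0062
SD = sqrt(0.0062) = 0.079
Width = 4 * SD = 0.3161

0.3161


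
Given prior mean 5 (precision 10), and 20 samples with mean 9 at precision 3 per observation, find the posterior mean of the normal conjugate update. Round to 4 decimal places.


The posterior mean is a precision-weighted average of prior and data.
Post. prec. = 10 + 60 = 70
Post. mean = (50 + 540)/70 = 590/70 = 8.4286

8.4286


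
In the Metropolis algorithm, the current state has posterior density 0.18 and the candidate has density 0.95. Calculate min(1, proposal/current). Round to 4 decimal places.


Ratio = 0.95/0.18 = 5.2778
Acceptance probability = min(1, 5.2778)
= 1.0

1.0


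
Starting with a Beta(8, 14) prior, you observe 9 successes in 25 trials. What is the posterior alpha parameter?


For a Beta-Binomial conjugate model:
Posterior alpha = prior alpha + number of successes
= 8 + 9 = 17

17


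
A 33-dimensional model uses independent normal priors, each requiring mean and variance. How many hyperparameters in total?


Per parameter: 2 (mean and variance).
Total = 33 * 2 = 66

66


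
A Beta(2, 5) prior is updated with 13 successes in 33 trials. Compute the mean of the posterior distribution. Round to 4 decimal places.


After update: Beta(15, 25)
Mean = 15 / (15 + 25) = 15 / 40
= 0.375

0.375


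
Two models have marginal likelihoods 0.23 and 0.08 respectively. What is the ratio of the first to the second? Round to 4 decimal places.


Evidence ratio = 0.23 / 0.08
= 2.875

2.875


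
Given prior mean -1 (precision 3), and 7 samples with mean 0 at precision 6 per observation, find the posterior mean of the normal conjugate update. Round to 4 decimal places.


The posterior mean is a precision-weighted average of prior and data.
Post. prec. = 3 + 42 = 45
Post. mean = (-3 + 0)/45 = -3/45 = -0.0667

-0.0667


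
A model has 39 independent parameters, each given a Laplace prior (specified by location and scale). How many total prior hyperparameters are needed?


Each Laplace prior needs 2 hyperparameters (location and scale).
Total = 2 * 39 = 78

78


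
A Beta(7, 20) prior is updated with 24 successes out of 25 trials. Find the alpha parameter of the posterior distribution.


In the Beta-Binomial conjugate update:
alpha_post = alpha_prior + successes
= 7 + 24
= 31

31


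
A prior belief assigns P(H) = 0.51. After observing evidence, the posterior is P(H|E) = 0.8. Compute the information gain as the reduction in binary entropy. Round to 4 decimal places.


H(prior) = -0.51*log2(0.51) - 0.49*log2(0.49)
= 0.9997
H(post) = -0.8*log2(0.8) - 0.2*log2(0.2)
= 0.7219
IG = 0.9997 - 0.7219 = 0.2778

0.2778


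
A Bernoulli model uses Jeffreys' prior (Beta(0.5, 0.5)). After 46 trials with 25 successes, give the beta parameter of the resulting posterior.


Posterior = Beta(prior_alpha + successes, prior_beta + failures)
= Beta(0.5 + 25, 0.5 + 21)
Posterior beta = 0.5 + (n - k) = 0.5 + 21 = 21.5

21.5


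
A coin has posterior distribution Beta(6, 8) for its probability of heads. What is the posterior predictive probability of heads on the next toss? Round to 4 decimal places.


Posterior predictive = E[theta] = alpha/(alpha+beta)
= 6/14
= 0.4286

0.4286


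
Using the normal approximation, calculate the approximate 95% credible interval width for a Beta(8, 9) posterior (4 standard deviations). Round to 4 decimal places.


Var(Beta) = 8*9/(17^2 * 18) = 0.0138
SD = 0.1176
Width ~ 4*SD = 0.4706

0.4706


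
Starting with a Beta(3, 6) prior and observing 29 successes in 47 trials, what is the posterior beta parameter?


Posterior beta = prior beta + failures
Failures = 47 - 29 = 18
beta_post = 6 + 18 = 24

24


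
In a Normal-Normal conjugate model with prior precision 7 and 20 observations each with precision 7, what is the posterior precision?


Posterior precision = prior precision + n * observation precision
= 7 + 20 * 7
= 7 + 140 = 147

147


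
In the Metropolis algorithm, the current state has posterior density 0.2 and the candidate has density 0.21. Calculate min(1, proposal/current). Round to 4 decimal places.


Ratio = 0.21/0.2 = 1.05
Acceptance probability = min(1, 1.05)
= 1.0

1.0


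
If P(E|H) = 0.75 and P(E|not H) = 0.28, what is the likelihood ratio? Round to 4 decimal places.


Likelihood ratio = P(E|H) / P(E|not H)
= 0.75 / 0.28
= 2.6786

2.6786


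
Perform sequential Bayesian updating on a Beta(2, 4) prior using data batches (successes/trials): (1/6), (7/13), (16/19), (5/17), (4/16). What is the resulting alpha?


Accumulate successes: 33
Posterior alpha = prior alpha + sum of successes
= 2 + 33 = 35

35


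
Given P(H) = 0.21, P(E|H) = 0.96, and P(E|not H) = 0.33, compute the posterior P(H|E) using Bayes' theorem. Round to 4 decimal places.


By Bayes' theorem: P(H|E) = P(E|H)*P(H) / P(E)
P(E) = P(E|H)*P(H) + P(E|not H)*P(not H)
P(E) = 0.96*0.21 + 0.33*0.79 = 0.4623
P(H|E) = 0.96*0.21 / 0.4623 = 0.4361

0.4361


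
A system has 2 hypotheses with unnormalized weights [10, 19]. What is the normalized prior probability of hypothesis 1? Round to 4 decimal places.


The normalized prior is the weight divided by the total.
Total weight = 29
P(H1) = 10 / 29 = 0.3448

0.3448


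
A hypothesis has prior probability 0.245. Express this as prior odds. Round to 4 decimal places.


Odds = P(H) / P(not H) = 0.245 / 0.755
= 0.3245

0.3245


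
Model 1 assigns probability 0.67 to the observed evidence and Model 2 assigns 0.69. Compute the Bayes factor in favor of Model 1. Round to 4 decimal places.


BF = P(data|M1) / P(data|M2)
= 0.67 / 0.69 = 0.971

0.971


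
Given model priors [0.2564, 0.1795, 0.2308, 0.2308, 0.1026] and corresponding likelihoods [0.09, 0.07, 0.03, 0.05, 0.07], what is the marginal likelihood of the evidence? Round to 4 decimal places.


P(E) = sum_i P(M_i) P(E|M_i)
= 0.0231 + 0.0126 + 0.0069 + 0.0115 + 0.0072
= 0.0613

0.0613


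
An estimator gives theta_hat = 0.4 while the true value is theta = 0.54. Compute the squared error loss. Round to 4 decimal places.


The squared error loss is (theta_hat - theta)^2
= (0.4 - 0.54)^2
= (-0.14)^2 = 0.0196

0.0196


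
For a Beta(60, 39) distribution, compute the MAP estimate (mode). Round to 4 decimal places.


MAP = mode = (a-1)/(a+b-2)
= (60-1)/(60+39-2)
= 59/97 = 0.6082

0.6082


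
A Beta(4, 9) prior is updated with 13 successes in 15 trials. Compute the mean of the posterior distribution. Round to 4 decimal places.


After update: Beta(17, 11)
Mean = 17 / (17 + 11) = 17 / 28
= 0.6071

0.6071


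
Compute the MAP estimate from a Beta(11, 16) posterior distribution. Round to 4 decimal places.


MAP = mode of Beta distribution
= (alpha - 1)/(alpha + beta - 2)
= (11-1)/(11+16-2)
= 10/25 = 0.4

0.4


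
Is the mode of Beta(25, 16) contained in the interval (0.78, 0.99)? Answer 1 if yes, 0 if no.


Mode = (a-1)/(a+b-2) = 24/39 = 0.6154
Interval: (0.78, 0.99)
Contains mode? 0

0


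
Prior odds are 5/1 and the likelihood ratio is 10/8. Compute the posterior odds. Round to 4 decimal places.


Posterior odds = prior odds * likelihood ratio
= (5/1) * (10/8)
= 50 / 8
= 6.25

6.25


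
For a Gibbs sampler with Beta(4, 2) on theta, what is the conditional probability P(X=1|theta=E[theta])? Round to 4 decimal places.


E[theta] = 4/(4+2) = 0.6667
P(X=1|theta) = theta = 0.6667

0.6667


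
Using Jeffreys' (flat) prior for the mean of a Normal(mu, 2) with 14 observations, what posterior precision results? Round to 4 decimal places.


Flat prior means prior precision is 0.
Posterior precision = n / sigma^2 = 14/2 = 7.0

7.0


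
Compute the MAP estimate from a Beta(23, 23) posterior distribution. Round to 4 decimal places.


MAP = mode of Beta distribution
= (alpha - 1)/(alpha + beta - 2)
= (23-1)/(23+23-2)
= 22/44 = 0.5

0.5


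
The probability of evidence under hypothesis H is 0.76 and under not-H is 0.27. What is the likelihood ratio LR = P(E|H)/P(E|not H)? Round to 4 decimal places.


LR = 0.76 / 0.27
= 2.8148

2.8148


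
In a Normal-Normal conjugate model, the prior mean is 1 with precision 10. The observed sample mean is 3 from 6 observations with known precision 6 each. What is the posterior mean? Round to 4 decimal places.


Posterior precision = tau0 + n*tau = 10 + 6*6 = 46
Posterior mean = (tau0*mu0 + n*tau*xbar) / posterior_precision
= (10*1 + 6*6*3) / 46
= 118 / 46 = 2.5652

2.5652


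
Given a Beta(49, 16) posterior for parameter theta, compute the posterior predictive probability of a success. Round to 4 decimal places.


For a Beta-Bernoulli model, the predictive probability is the mean:
P(success) = 49/(49+16) = 49/65 = 0.7538

0.7538


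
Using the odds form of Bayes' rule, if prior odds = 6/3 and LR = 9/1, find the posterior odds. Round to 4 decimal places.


Bayes' rule in odds form: posterior odds = prior odds * LR
= (6 * 9) / (3 * 1)
= 54/3 = 18.0

18.0


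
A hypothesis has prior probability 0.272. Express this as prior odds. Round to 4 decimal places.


Odds = P(H) / P(not H) = 0.272 / 0.728
= 0.3736

0.3736


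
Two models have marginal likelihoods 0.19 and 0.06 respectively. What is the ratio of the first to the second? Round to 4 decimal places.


Evidence ratio = 0.19 / 0.06
= 3.1667

3.1667


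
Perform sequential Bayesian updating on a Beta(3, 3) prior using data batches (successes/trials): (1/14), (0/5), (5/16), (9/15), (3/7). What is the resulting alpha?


Accumulate successes: 18
Posterior alpha = prior alpha + sum of successes
= 3 + 18 = 21

21


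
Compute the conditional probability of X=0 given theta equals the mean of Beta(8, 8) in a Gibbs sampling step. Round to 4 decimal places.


Mean of Beta(8, 8) = 0.5
P(X=0 | theta=0.5) = 0.5

0.5


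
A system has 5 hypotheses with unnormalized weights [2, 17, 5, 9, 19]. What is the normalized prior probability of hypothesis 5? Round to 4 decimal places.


The normalized prior is the weight divided by the total.
Total weight = 52
P(H5) = 19 / 52 = 0.3654

0.3654


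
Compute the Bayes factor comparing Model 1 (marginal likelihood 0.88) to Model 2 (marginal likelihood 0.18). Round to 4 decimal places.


BF12 = marginal likelihood of M1 / marginal likelihood of M2
= 0.88/0.18
= 4.8889

4.8889


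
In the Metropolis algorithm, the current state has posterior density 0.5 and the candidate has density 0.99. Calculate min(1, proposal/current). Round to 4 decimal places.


Ratio = 0.99/0.5 = 1.98
Acceptance probability = min(1, 1.98)
= 1.0

1.0


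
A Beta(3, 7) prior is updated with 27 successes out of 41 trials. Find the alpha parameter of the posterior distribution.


In the Beta-Binomial conjugate update:
alpha_post = alpha_prior + successes
= 3 + 27
= 30

30


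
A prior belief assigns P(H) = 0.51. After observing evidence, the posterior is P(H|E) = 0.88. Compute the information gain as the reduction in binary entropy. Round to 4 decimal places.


H(prior) = -0.51*log2(0.51) - 0.49*log2(0.49)
= 0.9997
H(post) = -0.88*log2(0.88) - 0.12*log2(0.12)
= 0.5294
IG = 0.9997 - 0.5294 = 0.4704

0.4704


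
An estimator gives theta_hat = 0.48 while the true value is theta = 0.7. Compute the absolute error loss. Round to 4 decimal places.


The absolute error loss is |theta_hat - theta|
= |0.48 - 0.7|
= 0.22

0.22


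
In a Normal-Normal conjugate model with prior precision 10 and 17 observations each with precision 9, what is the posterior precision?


Posterior precision = prior precision + n * observation precision
= 10 + 17 * 9
= 10 + 153 = 163

163


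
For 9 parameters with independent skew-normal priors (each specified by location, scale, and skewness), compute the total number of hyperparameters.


A skew-normal prior has 3 hyperparameters per parameter.
Total = 9 * 3 = 27

27


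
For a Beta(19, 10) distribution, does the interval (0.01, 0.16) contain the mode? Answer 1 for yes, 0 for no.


Mode of Beta(a,b) = (a-1)/(a+b-2)
= (19-1)/(19+10-2) = 0.6667
Check: 0.01 <= 0.6667 <= 0.16?
Result: 0

0


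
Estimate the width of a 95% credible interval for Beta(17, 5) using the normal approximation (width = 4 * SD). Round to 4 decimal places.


For Beta(a,b): Var = ab/((a+b)^2(a+b+1))
Var = 0.0076, SD = 0.0874
Approximate 95% CI width = 4 * 0.0874 = 0.3495

0.3495


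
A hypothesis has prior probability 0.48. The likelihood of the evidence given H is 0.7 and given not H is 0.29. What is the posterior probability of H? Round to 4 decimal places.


Using Bayes' theorem:
P(E) = 0.48 * 0.7 + 0.52 * 0.29
P(E) = 0.4868
P(H|E) = (0.48 * 0.7) / 0.4868 = 0.6902

0.6902


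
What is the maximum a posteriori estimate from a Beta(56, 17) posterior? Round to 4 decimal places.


The MAP estimate equals the mode of the distribution.
Mode of Beta(a,b) = (a-1)/(a+b-2)
= 55/71
= 0.7746

0.7746


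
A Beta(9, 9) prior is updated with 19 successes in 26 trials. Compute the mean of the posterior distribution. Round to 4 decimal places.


After update: Beta(28, 16)
Mean = 28 / (28 + 16) = 28 / 44
= 0.6364

0.6364


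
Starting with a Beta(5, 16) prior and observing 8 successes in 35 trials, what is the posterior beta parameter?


Posterior beta = prior beta + failures
Failures = 35 - 8 = 27
beta_post = 16 + 27 = 43

43


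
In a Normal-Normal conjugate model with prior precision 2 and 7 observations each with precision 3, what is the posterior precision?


Posterior precision = prior precision + n * observation precision
= 2 + 7 * 3
= 2 + 21 = 23

23


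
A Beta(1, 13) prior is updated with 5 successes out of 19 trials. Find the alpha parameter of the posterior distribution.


In the Beta-Binomial conjugate update:
alpha_post = alpha_prior + successes
= 1 + 5
= 6

6


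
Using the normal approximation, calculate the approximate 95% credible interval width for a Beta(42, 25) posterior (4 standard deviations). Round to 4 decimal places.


Var(Beta) = 42*25/(67^2 * 68) = 0.0034
SD = 0.0586
Width ~ 4*SD = 0.2346

0.2346


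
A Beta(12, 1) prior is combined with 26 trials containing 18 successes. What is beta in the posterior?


In conjugate updating:
beta_posterior = beta_prior + (n - k)
= 1 + (26 - 18)
= 1 + 8 = 9

9


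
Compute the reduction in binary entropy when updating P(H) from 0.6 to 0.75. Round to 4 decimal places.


H_before = -p*log2(p) - (1-p)*log2(1-p) for p=0.6: 0.971
H_after for p=0.75: 0.8113
Reduction = 0.971 - 0.8113 = 0.1597

0.1597


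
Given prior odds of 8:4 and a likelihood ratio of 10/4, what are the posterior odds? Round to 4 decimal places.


Posterior odds = prior odds * LR
Prior odds = 8/4 = 2.0
LR = 10/4 = 2.5
Posterior odds = 2.0 * 2.5 = 5.0

5.0


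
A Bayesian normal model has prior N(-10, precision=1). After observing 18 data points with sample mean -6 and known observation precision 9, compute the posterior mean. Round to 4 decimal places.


Posterior mean = (prior_precision * prior_mean + n * data_precision * data_mean) / (prior_precision + n * data_precision)
Numerator = 1*-10 + 18*9*-6 = -982
Denominator = 1 + 18*9 = 163
Posterior mean = -6.0245

-6.0245


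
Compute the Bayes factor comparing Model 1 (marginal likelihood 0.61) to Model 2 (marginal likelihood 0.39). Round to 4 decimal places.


BF12 = marginal likelihood of M1 / marginal likelihood of M2
= 0.61/0.39
= 1.5641

1.5641


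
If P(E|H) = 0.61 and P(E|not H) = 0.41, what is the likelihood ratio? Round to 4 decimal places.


Likelihood ratio = P(E|H) / P(E|not H)
= 0.61 / 0.41
= 1.4878

1.4878


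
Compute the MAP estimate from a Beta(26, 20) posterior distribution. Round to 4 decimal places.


MAP = mode of Beta distribution
= (alpha - 1)/(alpha + beta - 2)
= (26-1)/(26+20-2)
= 25/44 = 0.5682

0.5682


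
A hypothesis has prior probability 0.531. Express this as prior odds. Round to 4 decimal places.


Odds = P(H) / P(not H) = 0.531 / 0.469
= 1.1322

1.1322


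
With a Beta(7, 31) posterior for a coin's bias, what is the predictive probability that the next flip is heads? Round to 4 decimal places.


The predictive probability equals the posterior mean.
P(next = heads) = alpha / (alpha + beta)
= 7 / 38 = 0.1842

0.1842


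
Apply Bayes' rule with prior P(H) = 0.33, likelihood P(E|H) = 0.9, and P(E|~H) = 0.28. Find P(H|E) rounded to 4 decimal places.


Step 1: Compute marginal P(E) = P(E|H)P(H) + P(E|~H)P(~H)
= 0.9*0.33 + 0.28*0.67 = 0.4846
Step 2: P(H|E) = P(E|H)P(H)/P(E) = 0.297/0.4846
= 0.6129

0.6129


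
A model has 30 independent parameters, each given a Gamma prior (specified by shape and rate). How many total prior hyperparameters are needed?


Each Gamma prior needs 2 hyperparameters (shape and rate).
Total = 2 * 30 = 60

60


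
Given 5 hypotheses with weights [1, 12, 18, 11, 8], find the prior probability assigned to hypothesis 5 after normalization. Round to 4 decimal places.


To normalize, divide each weight by the sum of all weights.
Sum = 50
Prior(H5) = 8/50 = 0.16

0.16


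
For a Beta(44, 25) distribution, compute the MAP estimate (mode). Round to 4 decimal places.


MAP = mode = (a-1)/(a+b-2)
= (44-1)/(44+25-2)
= 43/67 = 0.6418

0.6418


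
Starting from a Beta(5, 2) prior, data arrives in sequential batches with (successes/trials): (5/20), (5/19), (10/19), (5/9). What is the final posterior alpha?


In sequential Bayesian updating, we sum all successes.
Total successes = 25
Final alpha = 5 + 25 = 30

30


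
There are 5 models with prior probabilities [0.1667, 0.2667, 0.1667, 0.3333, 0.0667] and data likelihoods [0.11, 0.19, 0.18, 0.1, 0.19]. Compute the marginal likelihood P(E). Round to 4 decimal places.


P(E) = sum over models of P(M_i) * P(E|M_i)
= 0.1667*0.11 + 0.2667*0.19 + 0.1667*0.18 + 0.3333*0.1 + 0.0667*0.19
= 0.145

0.145


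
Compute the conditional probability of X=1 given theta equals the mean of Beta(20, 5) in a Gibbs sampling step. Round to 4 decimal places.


Mean of Beta(20, 5) = 0.8
P(X=1 | theta=0.8) = 0.8

0.8


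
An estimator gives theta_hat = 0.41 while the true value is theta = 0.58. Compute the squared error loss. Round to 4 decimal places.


The squared error loss is (theta_hat - theta)^2
= (0.41 - 0.58)^2
= (-0.17)^2 = 0.0289

0.0289


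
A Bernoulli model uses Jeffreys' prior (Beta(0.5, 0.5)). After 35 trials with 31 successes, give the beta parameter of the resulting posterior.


Posterior = Beta(prior_alpha + successes, prior_beta + failures)
= Beta(0.5 + 31, 0.5 + 4)
Posterior beta = 0.5 + (n - k) = 0.5 + 4 = 4.5

4.5


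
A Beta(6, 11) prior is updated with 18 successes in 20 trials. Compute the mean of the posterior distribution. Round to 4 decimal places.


After update: Beta(24, 13)
Mean = 24 / (24 + 13) = 24 / 37
= 0.6486

0.6486


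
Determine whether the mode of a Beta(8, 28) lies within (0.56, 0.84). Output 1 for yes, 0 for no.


First find the mode: (a-1)/(a+b-2) = 0.2059
Is 0.2059 in (0.56, 0.84)? 0

0


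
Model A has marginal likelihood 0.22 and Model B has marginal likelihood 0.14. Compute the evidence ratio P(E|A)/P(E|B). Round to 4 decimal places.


Evidence ratio = P(E|A) / P(E|B)
= 0.22 / 0.14
= 1.5714

1.5714


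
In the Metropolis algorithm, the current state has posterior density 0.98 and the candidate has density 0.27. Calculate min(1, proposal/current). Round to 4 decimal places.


Ratio = 0.27/0.98 = 0.2755
Acceptance probability = min(1, 0.2755)
= 0.2755

0.2755


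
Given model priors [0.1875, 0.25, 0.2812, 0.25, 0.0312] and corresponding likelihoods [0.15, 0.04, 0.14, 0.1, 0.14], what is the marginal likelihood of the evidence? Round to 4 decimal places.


P(E) = sum_i P(M_i) P(E|M_i)
= 0.0281 + 0.01 + 0.0394 + 0.025 + 0.0044
= 0.1069

0.1069


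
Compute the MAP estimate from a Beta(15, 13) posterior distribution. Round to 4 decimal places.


MAP = mode of Beta distribution
= (alpha - 1)/(alpha + beta - 2)
= (15-1)/(15+13-2)
= 14/26 = 0.5385

0.5385


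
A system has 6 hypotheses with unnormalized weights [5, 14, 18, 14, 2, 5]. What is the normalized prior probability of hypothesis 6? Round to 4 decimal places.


The normalized prior is the weight divided by the total.
Total weight = 58
P(H6) = 5 / 58 = 0.0862

0.0862


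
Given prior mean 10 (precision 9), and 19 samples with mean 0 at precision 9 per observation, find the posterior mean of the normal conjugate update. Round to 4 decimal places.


The posterior mean is a precision-weighted average of prior and data.
Post. prec. = 9 + 171 = 180
Post. mean = (90 + 0)/180 = 90/180 = 0.5

0.5


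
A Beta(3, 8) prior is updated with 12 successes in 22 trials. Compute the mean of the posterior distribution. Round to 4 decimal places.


After update: Beta(15, 18)
Mean = 15 / (15 + 18) = 15 / 33
= 0.4545

0.4545


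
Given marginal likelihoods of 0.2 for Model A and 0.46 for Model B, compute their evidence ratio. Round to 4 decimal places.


Ratio = ML(A) / ML(B) = 0.2/0.46
= 0.4348

0.4348


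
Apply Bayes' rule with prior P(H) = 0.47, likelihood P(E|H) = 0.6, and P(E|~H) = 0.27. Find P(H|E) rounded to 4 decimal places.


Step 1: Compute marginal P(E) = P(E|H)P(H) + P(E|~H)P(~H)
= 0.6*0.47 + 0.27*0.53 = 0.4251
Step 2: P(H|E) = P(E|H)P(H)/P(E) = 0.282/0.4251
= 0.6634

0.6634


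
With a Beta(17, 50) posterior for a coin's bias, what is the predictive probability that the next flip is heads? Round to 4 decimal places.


The predictive probability equals the posterior mean.
P(next = heads) = alpha / (alpha + beta)
= 17 / 67 = 0.2537

0.2537


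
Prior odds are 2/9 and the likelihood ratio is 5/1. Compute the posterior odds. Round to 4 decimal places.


Posterior odds = prior odds * likelihood ratio
= (2/9) * (5/1)
= 10 / 9
= 1.1111

1.1111


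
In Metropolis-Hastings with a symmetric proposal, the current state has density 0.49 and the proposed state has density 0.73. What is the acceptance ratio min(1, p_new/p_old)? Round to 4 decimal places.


Ratio = p_new / p_old = 0.73 / 0.49 = 1.4898
Acceptance = min(1, 1.4898) = 1.0

1.0


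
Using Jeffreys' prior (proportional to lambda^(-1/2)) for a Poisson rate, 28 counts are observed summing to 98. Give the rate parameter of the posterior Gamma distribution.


Conjugate update: Gamma(prior_shape + S, prior_rate + n).
Prior shape = 0.5, prior rate = 0.
Posterior rate = 0 + n = 28

28.0


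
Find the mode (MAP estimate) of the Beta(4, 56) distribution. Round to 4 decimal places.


For Beta(a,b) with a,b > 1:
Mode = (a-1)/(a+b-2) = (4-1)/(60-2)
= 3/58 = 0.0517

0.0517
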